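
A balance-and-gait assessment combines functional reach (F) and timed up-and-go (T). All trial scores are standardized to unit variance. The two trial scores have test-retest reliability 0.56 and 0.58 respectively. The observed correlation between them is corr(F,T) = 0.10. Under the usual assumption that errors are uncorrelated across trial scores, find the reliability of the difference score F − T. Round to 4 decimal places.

0.5222

Var(F−T) = 1 + 1 − 2·0.10 = 2 − 0.2 = 1.8.
Under uncorrelated errors the observed covariances equal the true-score covariances, so only the own-variance terms attenuate.
True-score variance = [0.56 + 0.58] − 0.2 = 1.14 − 0.2 = 0.94.
Reliability = 0.94 / 1.8 = 0.5222.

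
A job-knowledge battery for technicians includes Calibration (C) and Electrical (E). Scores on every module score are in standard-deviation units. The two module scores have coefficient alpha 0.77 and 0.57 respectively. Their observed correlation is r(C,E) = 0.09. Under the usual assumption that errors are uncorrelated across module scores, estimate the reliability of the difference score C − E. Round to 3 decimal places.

0.637

Var(C−E) = 1 + 1 − 2·0.09 = 2 − 0.18 = 1.82.
Under uncorrelated errors the observed covariances equal the true-score covariances, so only the own-variance terms attenuate.
True-score variance = [0.77 + 0.57] − 0.18 = 1.34 − 0.18 = 1.16.
Reliability = 1.16 / 1.82 = 0.637.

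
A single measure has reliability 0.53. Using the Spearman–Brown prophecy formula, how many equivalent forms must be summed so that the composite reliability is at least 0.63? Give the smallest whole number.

2

k ≥ ρ*(1−ρ₁)/(ρ₁(1−ρ*)) = 0.63·0.47 / (0.53·0.37) = 1.510.
Smallest integer k = 2.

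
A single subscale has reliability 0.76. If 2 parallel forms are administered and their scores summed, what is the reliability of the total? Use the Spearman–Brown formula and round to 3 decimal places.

ρ_k = kρ / (1 + (k−1)ρ) = 2·0.76 / (1 + 1·0.76) = 1.520 / 1.760 = 0.864.

0.864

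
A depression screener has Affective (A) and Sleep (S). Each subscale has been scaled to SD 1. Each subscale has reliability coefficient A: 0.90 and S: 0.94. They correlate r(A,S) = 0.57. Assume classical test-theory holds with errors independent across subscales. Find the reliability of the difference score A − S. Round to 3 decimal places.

Var(A−S) = 1 + 1 − 2·0.57 = 2 − 1.14 = 0.86.
Under uncorrelated errors the observed covariances equal the true-score covariances, so only the own-variance terms attenuate.
True-score variance = [0.90 + 0.94] − 1.14 = 1.84 − 1.14 = 0.7.
Reliability = 0.7 / 0.86 = 0.814.

0.814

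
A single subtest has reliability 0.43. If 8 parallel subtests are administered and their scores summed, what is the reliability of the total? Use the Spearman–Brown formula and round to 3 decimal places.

0.858

ρ_k = kρ / (1 + (k−1)ρ) = 8·0.43 / (1 + 7·0.43) = 3.440 / 4.010 = 0.858.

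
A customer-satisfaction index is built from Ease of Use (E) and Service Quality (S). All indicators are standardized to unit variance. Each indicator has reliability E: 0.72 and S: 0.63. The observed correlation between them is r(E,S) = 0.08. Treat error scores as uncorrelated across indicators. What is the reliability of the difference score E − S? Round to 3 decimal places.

Var(E−S) = 1 + 1 − 2·0.08 = 2 − 0.16 = 1.84.
Because errors are independent across components, Cov(Tᵢ,Tⱼ) = Cov(Xᵢ,Xⱼ); the off-diagonal part of the true-score variance is the same as above.
True-score variance = [0.72 + 0.63] − 0.16 = 1.35 − 0.16 = 1.19.
Reliability = 1.19 / 1.84 = 0.647.

0.647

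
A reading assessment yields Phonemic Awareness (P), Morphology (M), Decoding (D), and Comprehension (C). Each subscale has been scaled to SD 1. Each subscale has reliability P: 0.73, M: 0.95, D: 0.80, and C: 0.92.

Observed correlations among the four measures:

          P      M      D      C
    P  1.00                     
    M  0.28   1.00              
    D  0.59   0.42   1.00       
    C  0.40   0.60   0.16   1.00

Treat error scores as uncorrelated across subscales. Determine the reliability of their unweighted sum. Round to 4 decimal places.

0.9326

Var(P+M+D+C) = 4 + 2·[0.28 + 0.59 + 0.40 + 0.42 + 0.60 + 0.16] = 4 + 4.9 = 8.9.
Because errors are independent across components, Cov(Tᵢ,Tⱼ) = Cov(Xᵢ,Xⱼ); the off-diagonal part of the true-score variance is the same as above.
True-score variance = [0.73 + 0.95 + 0.80 + 0.92] + 4.9 = 3.4 + 4.9 = 8.3.
Reliability = 8.3 / 8.9 = 0.9326.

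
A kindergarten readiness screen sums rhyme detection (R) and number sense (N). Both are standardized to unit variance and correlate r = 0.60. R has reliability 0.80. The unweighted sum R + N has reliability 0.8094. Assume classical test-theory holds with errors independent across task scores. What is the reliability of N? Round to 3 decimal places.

Var(R+N) = 2 + 2·0.60 = 3.200.
True-score variance = ρ_R + ρ_N + 2·0.60, so 0.8094 = (0.80 + ρ_N + 1.20) / 3.200.
ρ_N = 0.8094·3.200 − 0.80 − 1.20 = 0.590.

0.590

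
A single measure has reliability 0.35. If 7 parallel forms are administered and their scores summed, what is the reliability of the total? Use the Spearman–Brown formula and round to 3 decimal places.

ρ_k = kρ / (1 + (k−1)ρ) = 7·0.35 / (1 + 6·0.35) = 2.450 / 3.100 = 0.790.

0.790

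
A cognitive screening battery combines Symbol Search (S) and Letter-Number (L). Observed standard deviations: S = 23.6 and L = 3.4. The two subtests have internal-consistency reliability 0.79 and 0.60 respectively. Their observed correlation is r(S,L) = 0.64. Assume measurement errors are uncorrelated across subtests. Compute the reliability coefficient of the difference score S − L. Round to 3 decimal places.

Var(S−L) = 23.6² + 3.4² − 2·23.6·3.4·0.64 = 568.52 − 102.707 = 465.813.
Because errors are independent across components, Cov(Tᵢ,Tⱼ) = Cov(Xᵢ,Xⱼ); the off-diagonal part of the true-score variance is the same as above.
True-score variance = [23.6²·0.79 + 3.4²·0.60] − 102.707 = 446.934 − 102.707 = 344.227.
Reliability = 344.227 / 465.813 = 0.739.

0.739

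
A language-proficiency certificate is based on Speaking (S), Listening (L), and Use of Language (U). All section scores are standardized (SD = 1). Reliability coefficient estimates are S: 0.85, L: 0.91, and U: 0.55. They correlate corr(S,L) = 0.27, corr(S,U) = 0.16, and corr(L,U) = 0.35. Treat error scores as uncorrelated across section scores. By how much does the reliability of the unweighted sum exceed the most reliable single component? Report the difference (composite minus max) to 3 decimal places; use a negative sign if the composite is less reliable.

-0.061

Var(sum) = 3 + 1.56 = 4.56; true-score variance = 2.31 + 1.56 = 3.87; composite reliability = 0.8487.
Max component reliability = 0.9100.
Difference = 0.8487 − 0.9100 = -0.061.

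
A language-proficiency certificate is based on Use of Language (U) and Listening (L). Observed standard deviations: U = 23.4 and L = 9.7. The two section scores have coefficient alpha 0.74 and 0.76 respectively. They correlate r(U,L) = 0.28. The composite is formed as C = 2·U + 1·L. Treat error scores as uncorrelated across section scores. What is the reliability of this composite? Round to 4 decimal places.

Var(C) = 2²·23.4² + 9.7² + 2·[2·23.4·9.7·0.28] = 2284.33 + 254.218 = 2538.55.
Because errors are independent across components, Cov(Tᵢ,Tⱼ) = Cov(Xᵢ,Xⱼ); the off-diagonal part of the true-score variance is the same as above.
True-score variance = [2²·23.4²·0.74 + 9.7²·0.76] + 254.218 = 1692.29 + 254.218 = 1946.5.
Reliability = 1946.5 / 2538.55 = 0.7668.

0.7668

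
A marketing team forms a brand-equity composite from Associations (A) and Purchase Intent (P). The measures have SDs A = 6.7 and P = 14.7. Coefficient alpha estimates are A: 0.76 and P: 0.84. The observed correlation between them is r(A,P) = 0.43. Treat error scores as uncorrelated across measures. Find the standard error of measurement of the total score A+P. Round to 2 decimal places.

Var(total) = 260.98 + 84.7014 = 345.681.
True-score variance = 215.632 + 84.7014 = 300.333, so reliability = 0.8688.
Error variance = 345.681 − 300.333 = 45.348; SEM = √45.348 = 6.73.

6.73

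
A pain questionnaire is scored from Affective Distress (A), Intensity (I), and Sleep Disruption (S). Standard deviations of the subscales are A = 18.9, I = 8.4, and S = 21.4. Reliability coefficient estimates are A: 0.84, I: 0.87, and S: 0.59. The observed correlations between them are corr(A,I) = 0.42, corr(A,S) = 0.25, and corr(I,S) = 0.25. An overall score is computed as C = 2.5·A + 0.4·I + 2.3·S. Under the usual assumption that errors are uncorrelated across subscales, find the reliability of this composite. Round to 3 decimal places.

0.776

Var(C) = 2.5²·18.9² + 0.4²·8.4² + 2.3²·21.4² + 2·[18.9·8.4·0.42 + 5.75·18.9·21.4·0.25 + 0.92·8.4·21.4·0.25] = 4666.46 + 1378.87 = 6045.33.
Under uncorrelated errors the observed covariances equal the true-score covariances, so only the own-variance terms attenuate.
True-score variance = [2.5²·18.9²·0.84 + 0.4²·8.4²·0.87 + 2.3²·21.4²·0.59] + 1378.87 = 3314.51 + 1378.87 = 4693.38.
Reliability = 4693.38 / 6045.33 = 0.776.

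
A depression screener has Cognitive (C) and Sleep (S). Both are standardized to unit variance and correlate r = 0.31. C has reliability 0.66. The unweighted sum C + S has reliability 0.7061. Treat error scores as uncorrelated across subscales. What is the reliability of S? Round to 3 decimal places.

0.570

Var(C+S) = 2 + 2·0.31 = 2.620.
True-score variance = ρ_C + ρ_S + 2·0.31, so 0.7061 = (0.66 + ρ_S + 0.62) / 2.620.
ρ_S = 0.7061·2.620 − 0.66 − 0.62 = 0.570.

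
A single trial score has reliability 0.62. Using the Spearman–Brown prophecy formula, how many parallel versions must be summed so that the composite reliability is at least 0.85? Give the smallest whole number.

k ≥ ρ*(1−ρ₁)/(ρ₁(1−ρ*)) = 0.85·0.38 / (0.62·0.15) = 3.473.
Smallest integer k = 4.

4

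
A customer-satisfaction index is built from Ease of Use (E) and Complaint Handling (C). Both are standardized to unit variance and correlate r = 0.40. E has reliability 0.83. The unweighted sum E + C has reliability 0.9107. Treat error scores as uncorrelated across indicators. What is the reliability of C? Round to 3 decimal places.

0.920

Var(E+C) = 2 + 2·0.40 = 2.800.
True-score variance = ρ_E + ρ_C + 2·0.40, so 0.9107 = (0.83 + ρ_C + 0.80) / 2.800.
ρ_C = 0.9107·2.800 − 0.83 − 0.80 = 0.920.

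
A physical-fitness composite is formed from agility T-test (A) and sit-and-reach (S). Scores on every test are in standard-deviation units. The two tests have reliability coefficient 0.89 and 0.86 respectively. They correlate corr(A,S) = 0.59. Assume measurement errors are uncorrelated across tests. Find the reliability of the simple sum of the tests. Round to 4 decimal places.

Var(A+S) = 2 + 2·[0.59] = 2 + 1.18 = 3.18.
Under uncorrelated errors the observed covariances equal the true-score covariances, so only the own-variance terms attenuate.
True-score variance = [0.89 + 0.86] + 1.18 = 1.75 + 1.18 = 2.93.
Reliability = 2.93 / 3.18 = 0.9214.

0.9214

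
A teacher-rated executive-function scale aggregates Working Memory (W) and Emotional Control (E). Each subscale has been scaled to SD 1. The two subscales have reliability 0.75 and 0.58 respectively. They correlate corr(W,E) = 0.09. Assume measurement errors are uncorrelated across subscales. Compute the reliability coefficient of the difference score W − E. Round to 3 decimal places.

Var(W−E) = 1 + 1 − 2·0.09 = 2 − 0.18 = 1.82.
With uncorrelated errors the cross-covariances are all true-score covariance, so they carry over unchanged; only the diagonal terms shrink to ρᵢσᵢ².
True-score variance = [0.75 + 0.58] − 0.18 = 1.33 − 0.18 = 1.15.
Reliability = 1.15 / 1.82 = 0.632.

0.632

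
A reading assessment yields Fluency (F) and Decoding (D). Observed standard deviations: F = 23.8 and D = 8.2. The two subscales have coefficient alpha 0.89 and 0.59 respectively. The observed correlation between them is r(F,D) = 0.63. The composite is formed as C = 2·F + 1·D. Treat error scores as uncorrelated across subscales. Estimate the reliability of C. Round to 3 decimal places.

Var(C) = 2²·23.8² + 8.2² + 2·[2·23.8·8.2·0.63] = 2333 + 491.803 = 2824.8.
Because errors are independent across components, Cov(Tᵢ,Tⱼ) = Cov(Xᵢ,Xⱼ); the off-diagonal part of the true-score variance is the same as above.
True-score variance = [2²·23.8²·0.89 + 8.2²·0.59] + 491.803 = 2056.2 + 491.803 = 2548.
Reliability = 2548 / 2824.8 = 0.902.

0.902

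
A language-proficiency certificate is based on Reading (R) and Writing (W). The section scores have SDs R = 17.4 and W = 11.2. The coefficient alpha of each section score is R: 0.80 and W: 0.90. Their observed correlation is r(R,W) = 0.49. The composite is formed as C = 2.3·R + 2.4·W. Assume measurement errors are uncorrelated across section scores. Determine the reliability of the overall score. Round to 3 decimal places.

0.884

Var(C) = 2.3²·17.4² + 2.4²·11.2² + 2·[5.52·17.4·11.2·0.49] = 2324.13 + 1054.22 = 3378.36.
Because errors are independent across components, Cov(Tᵢ,Tⱼ) = Cov(Xᵢ,Xⱼ); the off-diagonal part of the true-score variance is the same as above.
True-score variance = [2.3²·17.4²·0.80 + 2.4²·11.2²·0.90] + 1054.22 = 1931.56 + 1054.22 = 2985.78.
Reliability = 2985.78 / 3378.36 = 0.884.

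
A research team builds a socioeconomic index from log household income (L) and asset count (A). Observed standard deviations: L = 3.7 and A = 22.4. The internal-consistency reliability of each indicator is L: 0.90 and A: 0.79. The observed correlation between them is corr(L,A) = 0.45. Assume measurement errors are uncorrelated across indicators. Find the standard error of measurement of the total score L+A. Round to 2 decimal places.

Var(total) = 515.45 + 74.592 = 590.042.
True-score variance = 408.711 + 74.592 = 483.303, so reliability = 0.8191.
Error variance = 590.042 − 483.303 = 106.739; SEM = √106.739 = 10.33.

10.33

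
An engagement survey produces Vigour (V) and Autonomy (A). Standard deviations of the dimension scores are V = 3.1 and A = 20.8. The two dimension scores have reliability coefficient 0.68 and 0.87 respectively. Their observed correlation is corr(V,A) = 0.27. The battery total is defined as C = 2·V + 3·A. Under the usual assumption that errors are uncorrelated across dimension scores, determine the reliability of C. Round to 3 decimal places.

Var(C) = 2²·3.1² + 3²·20.8² + 2·[6·3.1·20.8·0.27] = 3932.2 + 208.915 = 4141.12.
Under uncorrelated errors the observed covariances equal the true-score covariances, so only the own-variance terms attenuate.
True-score variance = [2²·3.1²·0.68 + 3²·20.8²·0.87] + 208.915 = 3413.71 + 208.915 = 3622.63.
Reliability = 3622.63 / 4141.12 = 0.875.

0.875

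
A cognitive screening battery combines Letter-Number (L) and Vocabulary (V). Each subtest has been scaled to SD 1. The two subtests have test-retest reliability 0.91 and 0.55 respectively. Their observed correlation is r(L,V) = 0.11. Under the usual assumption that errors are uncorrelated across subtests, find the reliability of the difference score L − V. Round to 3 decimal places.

Var(L−V) = 1 + 1 − 2·0.11 = 2 − 0.22 = 1.78.
With uncorrelated errors the cross-covariances are all true-score covariance, so they carry over unchanged; only the diagonal terms shrink to ρᵢσᵢ².
True-score variance = [0.91 + 0.55] − 0.22 = 1.46 − 0.22 = 1.24.
Reliability = 1.24 / 1.78 = 0.697.

0.697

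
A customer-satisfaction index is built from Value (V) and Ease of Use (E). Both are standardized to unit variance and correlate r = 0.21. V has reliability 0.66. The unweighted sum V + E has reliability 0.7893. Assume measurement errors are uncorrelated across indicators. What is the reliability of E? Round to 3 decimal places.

0.830

Var(V+E) = 2 + 2·0.21 = 2.420.
True-score variance = ρ_V + ρ_E + 2·0.21, so 0.7893 = (0.66 + ρ_E + 0.42) / 2.420.
ρ_E = 0.7893·2.420 − 0.66 − 0.42 = 0.830.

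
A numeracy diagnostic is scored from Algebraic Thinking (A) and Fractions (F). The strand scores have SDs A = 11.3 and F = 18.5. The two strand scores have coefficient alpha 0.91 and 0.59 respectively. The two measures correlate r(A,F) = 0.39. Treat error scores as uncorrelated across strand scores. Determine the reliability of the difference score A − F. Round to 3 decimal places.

0.505

Var(A−F) = 11.3² + 18.5² − 2·11.3·18.5·0.39 = 469.94 − 163.059 = 306.881.
Because errors are independent across components, Cov(Tᵢ,Tⱼ) = Cov(Xᵢ,Xⱼ); the off-diagonal part of the true-score variance is the same as above.
True-score variance = [11.3²·0.91 + 18.5²·0.59] − 163.059 = 318.125 − 163.059 = 155.066.
Reliability = 155.066 / 306.881 = 0.505.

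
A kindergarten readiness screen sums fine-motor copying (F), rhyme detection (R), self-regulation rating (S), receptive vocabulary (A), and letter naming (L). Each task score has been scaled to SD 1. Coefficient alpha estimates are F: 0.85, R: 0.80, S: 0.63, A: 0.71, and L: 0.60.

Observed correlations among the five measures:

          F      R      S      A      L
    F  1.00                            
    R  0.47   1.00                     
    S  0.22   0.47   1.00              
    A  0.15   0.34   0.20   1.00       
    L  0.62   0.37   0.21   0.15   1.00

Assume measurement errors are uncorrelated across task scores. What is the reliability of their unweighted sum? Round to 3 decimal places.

Var(F+R+S+A+L) = 5 + 2·[0.47 + 0.22 + 0.15 + 0.62 + 0.47 + 0.34 + 0.37 + 0.20 + 0.21 + 0.15] = 5 + 6.4 = 11.4.
Because errors are independent across components, Cov(Tᵢ,Tⱼ) = Cov(Xᵢ,Xⱼ); the off-diagonal part of the true-score variance is the same as above.
True-score variance = [0.85 + 0.80 + 0.63 + 0.71 + 0.60] + 6.4 = 3.59 + 6.4 = 9.99.
Reliability = 9.99 / 11.4 = 0.876.

0.876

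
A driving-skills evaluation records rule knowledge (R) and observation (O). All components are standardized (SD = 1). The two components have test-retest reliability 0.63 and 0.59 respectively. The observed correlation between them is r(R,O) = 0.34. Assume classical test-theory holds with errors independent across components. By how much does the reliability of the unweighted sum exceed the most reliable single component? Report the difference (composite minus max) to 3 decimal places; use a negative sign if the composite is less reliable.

0.079

Var(sum) = 2 + 0.68 = 2.68; true-score variance = 1.22 + 0.68 = 1.9; composite reliability = 0.7090.
Max component reliability = 0.6300.
Difference = 0.7090 − 0.6300 = 0.079.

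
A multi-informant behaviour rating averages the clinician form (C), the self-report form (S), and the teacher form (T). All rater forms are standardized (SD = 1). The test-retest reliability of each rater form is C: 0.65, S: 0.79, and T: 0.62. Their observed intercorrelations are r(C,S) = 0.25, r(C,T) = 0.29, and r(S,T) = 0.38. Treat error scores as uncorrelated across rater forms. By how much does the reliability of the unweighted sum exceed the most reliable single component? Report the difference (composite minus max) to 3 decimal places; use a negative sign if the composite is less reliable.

0.016

Var(sum) = 3 + 1.84 = 4.84; true-score variance = 2.06 + 1.84 = 3.9; composite reliability = 0.8058.
Max component reliability = 0.7900.
Difference = 0.8058 − 0.7900 = 0.016.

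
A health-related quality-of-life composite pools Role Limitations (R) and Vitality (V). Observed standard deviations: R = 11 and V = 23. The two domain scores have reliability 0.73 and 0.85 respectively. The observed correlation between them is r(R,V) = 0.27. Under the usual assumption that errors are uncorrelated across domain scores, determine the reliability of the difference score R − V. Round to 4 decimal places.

0.7818

Var(R−V) = 11² + 23² − 2·11·23·0.27 = 650 − 136.62 = 513.38.
Because errors are independent across components, Cov(Tᵢ,Tⱼ) = Cov(Xᵢ,Xⱼ); the off-diagonal part of the true-score variance is the same as above.
True-score variance = [11²·0.73 + 23²·0.85] − 136.62 = 537.98 − 136.62 = 401.36.
Reliability = 401.36 / 513.38 = 0.7818.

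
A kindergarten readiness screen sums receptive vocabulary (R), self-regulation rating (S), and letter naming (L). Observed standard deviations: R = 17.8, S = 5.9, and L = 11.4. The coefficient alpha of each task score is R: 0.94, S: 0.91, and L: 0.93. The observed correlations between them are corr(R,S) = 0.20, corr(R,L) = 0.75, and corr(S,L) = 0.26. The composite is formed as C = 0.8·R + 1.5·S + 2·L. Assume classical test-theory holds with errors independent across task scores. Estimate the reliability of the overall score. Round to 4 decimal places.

Var(C) = 0.8²·17.8² + 1.5²·5.9² + 2²·11.4² + 2·[1.2·17.8·5.9·0.20 + 1.6·17.8·11.4·0.75 + 3·5.9·11.4·0.26] = 800.94 + 642.343 = 1443.28.
Under uncorrelated errors the observed covariances equal the true-score covariances, so only the own-variance terms attenuate.
True-score variance = [0.8²·17.8²·0.94 + 1.5²·5.9²·0.91 + 2²·11.4²·0.93] + 642.343 = 745.336 + 642.343 = 1387.68.
Reliability = 1387.68 / 1443.28 = 0.9615.

0.9615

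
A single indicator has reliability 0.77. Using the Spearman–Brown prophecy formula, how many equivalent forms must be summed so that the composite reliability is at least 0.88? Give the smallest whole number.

k ≥ ρ*(1−ρ₁)/(ρ₁(1−ρ*)) = 0.88·0.23 / (0.77·0.12) = 2.190.
Smallest integer k = 3.

3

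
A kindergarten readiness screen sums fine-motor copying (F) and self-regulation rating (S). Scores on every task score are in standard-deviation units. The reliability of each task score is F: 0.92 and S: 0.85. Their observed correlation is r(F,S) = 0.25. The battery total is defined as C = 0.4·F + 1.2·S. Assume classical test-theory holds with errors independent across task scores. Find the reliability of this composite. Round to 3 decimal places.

0.876

Var(C) = 0.4² + 1.2² + 2·[0.48·0.25] = 1.6 + 0.24 = 1.84.
Under uncorrelated errors the observed covariances equal the true-score covariances, so only the own-variance terms attenuate.
True-score variance = [0.4²·0.92 + 1.2²·0.85] + 0.24 = 1.3712 + 0.24 = 1.6112.
Reliability = 1.6112 / 1.84 = 0.876.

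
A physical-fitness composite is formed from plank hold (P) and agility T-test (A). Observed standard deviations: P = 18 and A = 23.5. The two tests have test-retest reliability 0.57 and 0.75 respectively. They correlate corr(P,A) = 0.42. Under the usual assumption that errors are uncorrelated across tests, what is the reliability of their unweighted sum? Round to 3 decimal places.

0.775

Var(P+A) = 18² + 23.5² + 2·[18·23.5·0.42] = 876.25 + 355.32 = 1231.57.
Because errors are independent across components, Cov(Tᵢ,Tⱼ) = Cov(Xᵢ,Xⱼ); the off-diagonal part of the true-score variance is the same as above.
True-score variance = [18²·0.57 + 23.5²·0.75] + 355.32 = 598.867 + 355.32 = 954.188.
Reliability = 954.188 / 1231.57 = 0.775.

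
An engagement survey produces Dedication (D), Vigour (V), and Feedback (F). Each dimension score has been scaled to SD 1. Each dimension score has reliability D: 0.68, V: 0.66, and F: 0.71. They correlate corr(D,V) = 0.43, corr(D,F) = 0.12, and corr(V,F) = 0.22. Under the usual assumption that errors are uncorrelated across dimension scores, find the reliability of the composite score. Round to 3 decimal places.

Var(D+V+F) = 3 + 2·[0.43 + 0.12 + 0.22] = 3 + 1.54 = 4.54.
Under uncorrelated errors the observed covariances equal the true-score covariances, so only the own-variance terms attenuate.
True-score variance = [0.68 + 0.66 + 0.71] + 1.54 = 2.05 + 1.54 = 3.59.
Reliability = 3.59 / 4.54 = 0.791.

0.791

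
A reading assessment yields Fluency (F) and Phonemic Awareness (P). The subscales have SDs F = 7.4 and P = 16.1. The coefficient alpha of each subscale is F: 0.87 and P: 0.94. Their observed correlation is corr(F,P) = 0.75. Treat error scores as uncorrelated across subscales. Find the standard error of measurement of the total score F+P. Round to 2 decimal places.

4.76

Var(total) = 313.97 + 178.71 = 492.68.
True-score variance = 291.299 + 178.71 = 470.009, so reliability = 0.9540.
Error variance = 492.68 − 470.009 = 22.6714; SEM = √22.6714 = 4.76.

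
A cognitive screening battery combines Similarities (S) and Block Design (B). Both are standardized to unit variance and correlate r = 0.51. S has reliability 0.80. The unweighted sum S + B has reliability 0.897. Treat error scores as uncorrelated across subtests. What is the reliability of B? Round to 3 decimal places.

0.889

Var(S+B) = 2 + 2·0.51 = 3.020.
True-score variance = ρ_S + ρ_B + 2·0.51, so 0.897 = (0.80 + ρ_B + 1.02) / 3.020.
ρ_B = 0.897·3.020 − 0.80 − 1.02 = 0.889.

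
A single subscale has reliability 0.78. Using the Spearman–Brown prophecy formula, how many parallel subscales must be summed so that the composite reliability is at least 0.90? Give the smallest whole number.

3

k ≥ ρ*(1−ρ₁)/(ρ₁(1−ρ*)) = 0.90·0.22 / (0.78·0.10) = 2.538.
Smallest integer k = 3.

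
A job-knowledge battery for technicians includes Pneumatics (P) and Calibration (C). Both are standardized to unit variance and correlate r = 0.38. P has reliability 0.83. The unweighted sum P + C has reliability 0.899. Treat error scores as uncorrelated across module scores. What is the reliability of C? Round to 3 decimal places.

Var(P+C) = 2 + 2·0.38 = 2.760.
True-score variance = ρ_P + ρ_C + 2·0.38, so 0.899 = (0.83 + ρ_C + 0.76) / 2.760.
ρ_C = 0.899·2.760 − 0.83 − 0.76 = 0.891.

0.891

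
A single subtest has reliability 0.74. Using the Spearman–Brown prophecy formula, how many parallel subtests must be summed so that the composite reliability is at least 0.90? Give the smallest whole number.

4

k ≥ ρ*(1−ρ₁)/(ρ₁(1−ρ*)) = 0.90·0.26 / (0.74·0.10) = 3.162.
Smallest integer k = 4.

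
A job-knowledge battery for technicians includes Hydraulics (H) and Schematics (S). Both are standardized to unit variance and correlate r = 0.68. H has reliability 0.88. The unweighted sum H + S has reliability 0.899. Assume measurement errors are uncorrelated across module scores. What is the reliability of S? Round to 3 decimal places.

0.781

Var(H+S) = 2 + 2·0.68 = 3.360.
True-score variance = ρ_H + ρ_S + 2·0.68, so 0.899 = (0.88 + ρ_S + 1.36) / 3.360.
ρ_S = 0.899·3.360 − 0.88 − 1.36 = 0.781.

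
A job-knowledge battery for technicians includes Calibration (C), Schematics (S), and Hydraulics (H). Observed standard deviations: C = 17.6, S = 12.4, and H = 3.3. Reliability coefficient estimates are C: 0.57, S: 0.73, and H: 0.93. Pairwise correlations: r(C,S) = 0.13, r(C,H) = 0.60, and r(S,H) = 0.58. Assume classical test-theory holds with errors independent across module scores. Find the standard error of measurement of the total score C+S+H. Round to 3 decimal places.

Var(total) = 474.41 + 173.906 = 648.316.
True-score variance = 298.936 + 173.906 = 472.841, so reliability = 0.7293.
Error variance = 648.316 − 472.841 = 175.474; SEM = √175.474 = 13.247.

13.247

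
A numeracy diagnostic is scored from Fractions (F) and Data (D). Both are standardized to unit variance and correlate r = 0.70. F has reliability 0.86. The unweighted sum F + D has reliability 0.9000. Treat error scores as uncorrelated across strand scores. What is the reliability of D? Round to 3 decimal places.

Var(F+D) = 2 + 2·0.70 = 3.400.
True-score variance = ρ_F + ρ_D + 2·0.70, so 0.9000 = (0.86 + ρ_D + 1.40) / 3.400.
ρ_D = 0.9000·3.400 − 0.86 − 1.40 = 0.800.

0.800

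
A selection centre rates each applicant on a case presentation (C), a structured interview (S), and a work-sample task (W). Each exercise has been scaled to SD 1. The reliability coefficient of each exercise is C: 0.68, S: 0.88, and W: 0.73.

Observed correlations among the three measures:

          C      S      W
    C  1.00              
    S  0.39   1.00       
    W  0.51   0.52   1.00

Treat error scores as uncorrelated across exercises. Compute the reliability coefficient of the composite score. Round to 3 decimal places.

Var(C+S+W) = 3 + 2·[0.39 + 0.51 + 0.52] = 3 + 2.84 = 5.84.
Under uncorrelated errors the observed covariances equal the true-score covariances, so only the own-variance terms attenuate.
True-score variance = [0.68 + 0.88 + 0.73] + 2.84 = 2.29 + 2.84 = 5.13.
Reliability = 5.13 / 5.84 = 0.878.

0.878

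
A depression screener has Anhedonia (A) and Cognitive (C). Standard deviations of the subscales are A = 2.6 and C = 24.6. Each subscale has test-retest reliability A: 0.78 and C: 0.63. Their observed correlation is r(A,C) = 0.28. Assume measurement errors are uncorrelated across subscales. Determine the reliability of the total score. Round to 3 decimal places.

Var(A+C) = 2.6² + 24.6² + 2·[2.6·24.6·0.28] = 611.92 + 35.8176 = 647.738.
With uncorrelated errors the cross-covariances are all true-score covariance, so they carry over unchanged; only the diagonal terms shrink to ρᵢσᵢ².
True-score variance = [2.6²·0.78 + 24.6²·0.63] + 35.8176 = 386.524 + 35.8176 = 422.341.
Reliability = 422.341 / 647.738 = 0.652.

0.652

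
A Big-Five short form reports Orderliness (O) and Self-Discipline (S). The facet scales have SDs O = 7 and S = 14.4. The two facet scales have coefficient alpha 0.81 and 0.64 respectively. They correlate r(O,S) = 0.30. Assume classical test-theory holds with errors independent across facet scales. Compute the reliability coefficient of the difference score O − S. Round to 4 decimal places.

Var(O−S) = 7² + 14.4² − 2·7·14.4·0.30 = 256.36 − 60.48 = 195.88.
Because errors are independent across components, Cov(Tᵢ,Tⱼ) = Cov(Xᵢ,Xⱼ); the off-diagonal part of the true-score variance is the same as above.
True-score variance = [7²·0.81 + 14.4²·0.64] − 60.48 = 172.4 − 60.48 = 111.92.
Reliability = 111.92 / 195.88 = 0.5714.

0.5714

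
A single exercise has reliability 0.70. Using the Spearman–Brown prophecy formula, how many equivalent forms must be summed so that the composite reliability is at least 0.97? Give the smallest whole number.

14

k ≥ ρ*(1−ρ₁)/(ρ₁(1−ρ*)) = 0.97·0.30 / (0.70·0.03) = 13.857.
Smallest integer k = 14.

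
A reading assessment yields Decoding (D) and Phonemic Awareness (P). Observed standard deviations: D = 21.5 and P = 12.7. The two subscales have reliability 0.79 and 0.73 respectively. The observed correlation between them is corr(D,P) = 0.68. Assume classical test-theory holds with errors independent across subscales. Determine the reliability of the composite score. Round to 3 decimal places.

0.859

Var(D+P) = 21.5² + 12.7² + 2·[21.5·12.7·0.68] = 623.54 + 371.348 = 994.888.
With uncorrelated errors the cross-covariances are all true-score covariance, so they carry over unchanged; only the diagonal terms shrink to ρᵢσᵢ².
True-score variance = [21.5²·0.79 + 12.7²·0.73] + 371.348 = 482.919 + 371.348 = 854.267.
Reliability = 854.267 / 994.888 = 0.859.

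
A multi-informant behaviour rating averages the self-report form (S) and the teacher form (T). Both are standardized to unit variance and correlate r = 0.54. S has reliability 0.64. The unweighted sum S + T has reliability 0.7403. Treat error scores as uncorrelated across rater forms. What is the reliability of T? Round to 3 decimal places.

Var(S+T) = 2 + 2·0.54 = 3.080.
True-score variance = ρ_S + ρ_T + 2·0.54, so 0.7403 = (0.64 + ρ_T + 1.08) / 3.080.
ρ_T = 0.7403·3.080 − 0.64 − 1.08 = 0.560.

0.560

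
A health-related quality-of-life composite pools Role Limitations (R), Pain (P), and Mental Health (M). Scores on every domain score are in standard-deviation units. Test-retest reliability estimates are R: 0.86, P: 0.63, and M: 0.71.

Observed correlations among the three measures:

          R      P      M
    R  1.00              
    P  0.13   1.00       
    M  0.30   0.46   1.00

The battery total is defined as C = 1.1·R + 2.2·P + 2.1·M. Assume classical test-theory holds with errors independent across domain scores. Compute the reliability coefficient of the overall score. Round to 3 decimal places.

0.806

Var(C) = 1.1² + 2.2² + 2.1² + 2·[2.42·0.13 + 2.31·0.30 + 4.62·0.46] = 10.46 + 6.2656 = 16.7256.
With uncorrelated errors the cross-covariances are all true-score covariance, so they carry over unchanged; only the diagonal terms shrink to ρᵢσᵢ².
True-score variance = [1.1²·0.86 + 2.2²·0.63 + 2.1²·0.71] + 6.2656 = 7.2209 + 6.2656 = 13.4865.
Reliability = 13.4865 / 16.7256 = 0.806.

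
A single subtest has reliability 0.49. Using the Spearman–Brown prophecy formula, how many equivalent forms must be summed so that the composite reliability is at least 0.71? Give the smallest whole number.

3

k ≥ ρ*(1−ρ₁)/(ρ₁(1−ρ*)) = 0.71·0.51 / (0.49·0.29) = 2.548.
Smallest integer k = 3.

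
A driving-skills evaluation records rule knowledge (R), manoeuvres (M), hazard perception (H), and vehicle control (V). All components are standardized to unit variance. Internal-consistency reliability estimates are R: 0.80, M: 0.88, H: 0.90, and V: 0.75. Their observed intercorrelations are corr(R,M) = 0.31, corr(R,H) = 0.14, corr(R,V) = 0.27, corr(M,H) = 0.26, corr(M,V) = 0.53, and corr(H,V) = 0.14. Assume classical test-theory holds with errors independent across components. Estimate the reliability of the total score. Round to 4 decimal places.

0.9082

Var(R+M+H+V) = 4 + 2·[0.31 + 0.14 + 0.27 + 0.26 + 0.53 + 0.14] = 4 + 3.3 = 7.3.
With uncorrelated errors the cross-covariances are all true-score covariance, so they carry over unchanged; only the diagonal terms shrink to ρᵢσᵢ².
True-score variance = [0.80 + 0.88 + 0.90 + 0.75] + 3.3 = 3.33 + 3.3 = 6.63.
Reliability = 6.63 / 7.3 = 0.9082.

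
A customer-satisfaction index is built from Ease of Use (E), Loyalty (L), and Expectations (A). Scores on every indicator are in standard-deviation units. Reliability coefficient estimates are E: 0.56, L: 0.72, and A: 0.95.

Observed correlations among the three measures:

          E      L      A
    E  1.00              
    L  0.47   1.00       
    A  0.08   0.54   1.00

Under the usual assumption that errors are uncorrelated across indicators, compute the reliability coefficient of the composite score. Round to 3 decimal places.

0.851

Var(E+L+A) = 3 + 2·[0.47 + 0.08 + 0.54] = 3 + 2.18 = 5.18.
Under uncorrelated errors the observed covariances equal the true-score covariances, so only the own-variance terms attenuate.
True-score variance = [0.56 + 0.72 + 0.95] + 2.18 = 2.23 + 2.18 = 4.41.
Reliability = 4.41 / 5.18 = 0.851.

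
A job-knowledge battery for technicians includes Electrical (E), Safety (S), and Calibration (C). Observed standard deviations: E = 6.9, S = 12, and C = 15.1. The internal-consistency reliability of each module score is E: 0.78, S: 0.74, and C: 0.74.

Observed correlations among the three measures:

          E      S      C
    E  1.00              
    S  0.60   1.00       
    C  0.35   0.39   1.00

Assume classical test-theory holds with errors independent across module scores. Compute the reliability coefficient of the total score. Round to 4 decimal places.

0.8538

Var(E+S+C) = 6.9² + 12² + 15.1² + 2·[6.9·12·0.60 + 6.9·15.1·0.35 + 12·15.1·0.39] = 419.62 + 313.629 = 733.249.
With uncorrelated errors the cross-covariances are all true-score covariance, so they carry over unchanged; only the diagonal terms shrink to ρᵢσᵢ².
True-score variance = [6.9²·0.78 + 12²·0.74 + 15.1²·0.74] + 313.629 = 312.423 + 313.629 = 626.052.
Reliability = 626.052 / 733.249 = 0.8538.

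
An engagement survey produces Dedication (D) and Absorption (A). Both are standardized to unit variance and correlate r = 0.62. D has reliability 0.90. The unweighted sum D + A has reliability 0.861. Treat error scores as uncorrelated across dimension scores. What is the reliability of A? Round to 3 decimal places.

Var(D+A) = 2 + 2·0.62 = 3.240.
True-score variance = ρ_D + ρ_A + 2·0.62, so 0.861 = (0.90 + ρ_A + 1.24) / 3.240.
ρ_A = 0.861·3.240 − 0.90 − 1.24 = 0.650.

0.650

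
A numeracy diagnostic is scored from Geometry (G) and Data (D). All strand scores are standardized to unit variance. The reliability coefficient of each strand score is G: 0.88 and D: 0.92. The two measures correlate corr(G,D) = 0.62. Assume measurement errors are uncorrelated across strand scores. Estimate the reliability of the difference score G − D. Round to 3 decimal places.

Var(G−D) = 1 + 1 − 2·0.62 = 2 − 1.24 = 0.76.
Because errors are independent across components, Cov(Tᵢ,Tⱼ) = Cov(Xᵢ,Xⱼ); the off-diagonal part of the true-score variance is the same as above.
True-score variance = [0.88 + 0.92] − 1.24 = 1.8 − 1.24 = 0.56.
Reliability = 0.56 / 0.76 = 0.737.

0.737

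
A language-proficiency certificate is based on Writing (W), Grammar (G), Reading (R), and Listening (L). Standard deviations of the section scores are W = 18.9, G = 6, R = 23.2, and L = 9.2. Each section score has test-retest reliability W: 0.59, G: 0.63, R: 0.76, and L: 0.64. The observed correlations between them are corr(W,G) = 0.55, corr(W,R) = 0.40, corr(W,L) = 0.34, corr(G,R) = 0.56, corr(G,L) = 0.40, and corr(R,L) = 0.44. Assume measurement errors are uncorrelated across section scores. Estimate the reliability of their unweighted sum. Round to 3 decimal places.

0.840

Var(W+G+R+L) = 18.9² + 6² + 23.2² + 9.2² + 2·[18.9·6·0.55 + 18.9·23.2·0.40 + 18.9·9.2·0.34 + 6·23.2·0.56 + 6·9.2·0.40 + 23.2·9.2·0.44] = 1016.09 + 981.654 = 1997.74.
Under uncorrelated errors the observed covariances equal the true-score covariances, so only the own-variance terms attenuate.
True-score variance = [18.9²·0.59 + 6²·0.63 + 23.2²·0.76 + 9.2²·0.64] + 981.654 = 696.666 + 981.654 = 1678.32.
Reliability = 1678.32 / 1997.74 = 0.840.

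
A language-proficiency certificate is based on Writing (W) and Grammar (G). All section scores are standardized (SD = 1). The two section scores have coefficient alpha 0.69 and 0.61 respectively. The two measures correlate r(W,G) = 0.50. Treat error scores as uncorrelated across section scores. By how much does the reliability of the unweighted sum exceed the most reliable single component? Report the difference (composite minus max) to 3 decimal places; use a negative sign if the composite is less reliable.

Var(sum) = 2 + 1 = 3; true-score variance = 1.3 + 1 = 2.3; composite reliability = 0.7667.
Max component reliability = 0.6900.
Difference = 0.7667 − 0.6900 = 0.077.

0.077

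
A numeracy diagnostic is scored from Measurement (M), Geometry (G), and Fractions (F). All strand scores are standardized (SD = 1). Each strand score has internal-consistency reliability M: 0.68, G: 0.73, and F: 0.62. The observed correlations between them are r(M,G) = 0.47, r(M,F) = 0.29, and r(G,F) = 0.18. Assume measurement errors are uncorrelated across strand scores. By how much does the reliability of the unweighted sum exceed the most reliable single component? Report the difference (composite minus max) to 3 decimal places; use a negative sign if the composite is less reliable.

Var(sum) = 3 + 1.88 = 4.88; true-score variance = 2.03 + 1.88 = 3.91; composite reliability = 0.8012.
Max component reliability = 0.7300.
Difference = 0.8012 − 0.7300 = 0.071.

0.071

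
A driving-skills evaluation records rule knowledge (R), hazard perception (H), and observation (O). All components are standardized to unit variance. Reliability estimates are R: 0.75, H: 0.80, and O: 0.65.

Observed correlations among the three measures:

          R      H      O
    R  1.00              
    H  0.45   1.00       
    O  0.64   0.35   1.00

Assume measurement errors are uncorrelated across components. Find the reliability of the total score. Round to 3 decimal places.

0.864

Var(R+H+O) = 3 + 2·[0.45 + 0.64 + 0.35] = 3 + 2.88 = 5.88.
With uncorrelated errors the cross-covariances are all true-score covariance, so they carry over unchanged; only the diagonal terms shrink to ρᵢσᵢ².
True-score variance = [0.75 + 0.80 + 0.65] + 2.88 = 2.2 + 2.88 = 5.08.
Reliability = 5.08 / 5.88 = 0.864.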